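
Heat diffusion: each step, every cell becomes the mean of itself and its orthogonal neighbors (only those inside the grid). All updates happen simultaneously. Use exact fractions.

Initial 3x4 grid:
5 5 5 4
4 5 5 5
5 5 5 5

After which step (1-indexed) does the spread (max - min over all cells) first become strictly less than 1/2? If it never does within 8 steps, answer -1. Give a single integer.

Step 1: max=5, min=14/3, spread=1/3
  -> spread < 1/2 first at step 1
Step 2: max=5, min=1133/240, spread=67/240
Step 3: max=709/144, min=5159/1080, spread=317/2160
Step 4: max=58877/12000, min=4150949/864000, spread=17639/172800
Step 5: max=12669913/2592000, min=37403359/7776000, spread=30319/388800
Step 6: max=758173147/155520000, min=2249847041/466560000, spread=61681/1166400
Step 7: max=561121433/115200000, min=135088173019/27993600000, spread=1580419/34992000
Step 8: max=2723711985707/559872000000, min=8114673805121/1679616000000, spread=7057769/209952000

Answer: 1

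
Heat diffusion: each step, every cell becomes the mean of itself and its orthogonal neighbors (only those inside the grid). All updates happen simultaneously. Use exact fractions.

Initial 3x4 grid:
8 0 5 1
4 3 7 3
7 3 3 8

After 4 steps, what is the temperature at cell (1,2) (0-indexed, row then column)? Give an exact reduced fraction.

Answer: 1495367/360000

Derivation:
Step 1: cell (1,2) = 21/5
Step 2: cell (1,2) = 417/100
Step 3: cell (1,2) = 24823/6000
Step 4: cell (1,2) = 1495367/360000
Full grid after step 4:
  45511/10800 290089/72000 283049/72000 56683/14400
  1866119/432000 763171/180000 1495367/360000 3605533/864000
  9038/2025 948517/216000 949897/216000 571247/129600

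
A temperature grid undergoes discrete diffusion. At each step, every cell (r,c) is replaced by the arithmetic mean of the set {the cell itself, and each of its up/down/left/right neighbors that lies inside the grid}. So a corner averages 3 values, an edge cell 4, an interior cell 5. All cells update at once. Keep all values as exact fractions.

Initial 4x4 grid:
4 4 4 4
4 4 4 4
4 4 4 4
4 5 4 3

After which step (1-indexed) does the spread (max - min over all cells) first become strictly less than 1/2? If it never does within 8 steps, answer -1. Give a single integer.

Step 1: max=13/3, min=11/3, spread=2/3
Step 2: max=1007/240, min=137/36, spread=281/720
  -> spread < 1/2 first at step 2
Step 3: max=9017/2160, min=419/108, spread=637/2160
Step 4: max=267707/64800, min=63553/16200, spread=2699/12960
Step 5: max=7988081/1944000, min=1918441/486000, spread=314317/1944000
Step 6: max=238421699/58320000, min=154068713/38880000, spread=14637259/116640000
Step 7: max=7127957297/1749600000, min=23176108657/5832000000, spread=1751246999/17496000000
Step 8: max=213225777707/52488000000, min=232201187143/58320000000, spread=42447092783/524880000000

Answer: 2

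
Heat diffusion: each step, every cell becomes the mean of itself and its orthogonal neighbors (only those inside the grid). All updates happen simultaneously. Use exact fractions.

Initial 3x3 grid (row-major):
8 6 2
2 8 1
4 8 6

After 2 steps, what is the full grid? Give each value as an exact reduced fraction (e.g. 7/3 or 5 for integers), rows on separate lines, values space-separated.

After step 1:
  16/3 6 3
  11/2 5 17/4
  14/3 13/2 5
After step 2:
  101/18 29/6 53/12
  41/8 109/20 69/16
  50/9 127/24 21/4

Answer: 101/18 29/6 53/12
41/8 109/20 69/16
50/9 127/24 21/4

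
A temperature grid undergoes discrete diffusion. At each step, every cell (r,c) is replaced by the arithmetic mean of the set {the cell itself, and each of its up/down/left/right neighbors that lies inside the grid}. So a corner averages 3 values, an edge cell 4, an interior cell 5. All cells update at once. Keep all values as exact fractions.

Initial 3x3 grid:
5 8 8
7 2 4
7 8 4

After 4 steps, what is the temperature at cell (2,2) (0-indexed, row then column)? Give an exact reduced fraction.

Answer: 710701/129600

Derivation:
Step 1: cell (2,2) = 16/3
Step 2: cell (2,2) = 181/36
Step 3: cell (2,2) = 11903/2160
Step 4: cell (2,2) = 710701/129600
Full grid after step 4:
  95797/16200 5088917/864000 732851/129600
  1719389/288000 227331/40000 812507/144000
  376913/64800 4961167/864000 710701/129600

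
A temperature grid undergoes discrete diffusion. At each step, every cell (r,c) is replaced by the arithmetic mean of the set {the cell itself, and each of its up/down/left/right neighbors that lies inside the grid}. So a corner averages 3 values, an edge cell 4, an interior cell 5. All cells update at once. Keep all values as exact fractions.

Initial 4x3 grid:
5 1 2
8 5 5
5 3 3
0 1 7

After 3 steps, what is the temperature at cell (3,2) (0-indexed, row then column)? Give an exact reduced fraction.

Step 1: cell (3,2) = 11/3
Step 2: cell (3,2) = 131/36
Step 3: cell (3,2) = 469/135
Full grid after step 3:
  2341/540 56281/14400 3887/1080
  30883/7200 24239/6000 26983/7200
  9131/2400 22189/6000 27193/7200
  1159/360 47951/14400 469/135

Answer: 469/135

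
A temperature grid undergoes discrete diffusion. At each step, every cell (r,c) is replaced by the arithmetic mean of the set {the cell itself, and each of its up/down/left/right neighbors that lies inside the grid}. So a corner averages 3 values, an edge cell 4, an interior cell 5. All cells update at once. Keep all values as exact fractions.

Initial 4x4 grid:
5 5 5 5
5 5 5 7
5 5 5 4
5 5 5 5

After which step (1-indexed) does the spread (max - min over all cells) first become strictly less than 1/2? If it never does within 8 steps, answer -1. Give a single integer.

Answer: 3

Derivation:
Step 1: max=17/3, min=14/3, spread=1
Step 2: max=647/120, min=73/15, spread=21/40
Step 3: max=5747/1080, min=5339/1080, spread=17/45
  -> spread < 1/2 first at step 3
Step 4: max=169361/32400, min=33551/6750, spread=41581/162000
Step 5: max=5060639/972000, min=269239/54000, spread=214337/972000
Step 6: max=150737387/29160000, min=539281/108000, spread=5131517/29160000
Step 7: max=4506744527/874800000, min=12157757/2430000, spread=129952007/874800000
Step 8: max=134710897511/26244000000, min=7302233873/1458000000, spread=3270687797/26244000000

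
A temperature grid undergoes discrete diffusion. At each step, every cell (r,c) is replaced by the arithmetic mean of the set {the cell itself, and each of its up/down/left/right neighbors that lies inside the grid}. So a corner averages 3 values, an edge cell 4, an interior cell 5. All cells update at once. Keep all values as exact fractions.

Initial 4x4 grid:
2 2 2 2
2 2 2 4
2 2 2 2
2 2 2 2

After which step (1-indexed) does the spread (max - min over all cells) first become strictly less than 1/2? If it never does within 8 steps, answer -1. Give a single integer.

Answer: 3

Derivation:
Step 1: max=8/3, min=2, spread=2/3
Step 2: max=151/60, min=2, spread=31/60
Step 3: max=1291/540, min=2, spread=211/540
  -> spread < 1/2 first at step 3
Step 4: max=124843/54000, min=2, spread=16843/54000
Step 5: max=1110643/486000, min=9079/4500, spread=130111/486000
Step 6: max=32802367/14580000, min=547159/270000, spread=3255781/14580000
Step 7: max=975153691/437400000, min=551107/270000, spread=82360351/437400000
Step 8: max=28995316891/13122000000, min=99706441/48600000, spread=2074577821/13122000000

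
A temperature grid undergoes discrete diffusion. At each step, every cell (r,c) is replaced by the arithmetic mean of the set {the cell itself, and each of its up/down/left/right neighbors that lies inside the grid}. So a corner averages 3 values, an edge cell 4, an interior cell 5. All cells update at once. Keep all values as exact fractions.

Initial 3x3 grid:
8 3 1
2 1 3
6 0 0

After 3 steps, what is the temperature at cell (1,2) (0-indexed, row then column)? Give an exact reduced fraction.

Answer: 27601/14400

Derivation:
Step 1: cell (1,2) = 5/4
Step 2: cell (1,2) = 383/240
Step 3: cell (1,2) = 27601/14400
Full grid after step 3:
  3649/1080 41801/14400 2449/1080
  15067/4800 7231/3000 27601/14400
  358/135 30551/14400 71/45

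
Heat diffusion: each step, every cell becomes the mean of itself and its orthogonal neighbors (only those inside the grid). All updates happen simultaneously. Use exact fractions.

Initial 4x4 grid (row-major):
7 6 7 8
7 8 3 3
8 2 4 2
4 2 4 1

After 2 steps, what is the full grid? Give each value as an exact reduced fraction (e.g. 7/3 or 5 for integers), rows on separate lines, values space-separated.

After step 1:
  20/3 7 6 6
  15/2 26/5 5 4
  21/4 24/5 3 5/2
  14/3 3 11/4 7/3
After step 2:
  127/18 373/60 6 16/3
  1477/240 59/10 116/25 35/8
  1333/240 17/4 361/100 71/24
  155/36 913/240 133/48 91/36

Answer: 127/18 373/60 6 16/3
1477/240 59/10 116/25 35/8
1333/240 17/4 361/100 71/24
155/36 913/240 133/48 91/36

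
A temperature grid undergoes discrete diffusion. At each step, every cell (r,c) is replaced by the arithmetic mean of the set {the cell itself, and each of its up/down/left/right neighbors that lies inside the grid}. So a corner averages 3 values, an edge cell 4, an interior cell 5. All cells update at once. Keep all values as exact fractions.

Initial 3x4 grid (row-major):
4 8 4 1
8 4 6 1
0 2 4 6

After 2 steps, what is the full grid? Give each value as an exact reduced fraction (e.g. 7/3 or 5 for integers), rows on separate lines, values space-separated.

After step 1:
  20/3 5 19/4 2
  4 28/5 19/5 7/2
  10/3 5/2 9/2 11/3
After step 2:
  47/9 1321/240 311/80 41/12
  49/10 209/50 443/100 389/120
  59/18 239/60 217/60 35/9

Answer: 47/9 1321/240 311/80 41/12
49/10 209/50 443/100 389/120
59/18 239/60 217/60 35/9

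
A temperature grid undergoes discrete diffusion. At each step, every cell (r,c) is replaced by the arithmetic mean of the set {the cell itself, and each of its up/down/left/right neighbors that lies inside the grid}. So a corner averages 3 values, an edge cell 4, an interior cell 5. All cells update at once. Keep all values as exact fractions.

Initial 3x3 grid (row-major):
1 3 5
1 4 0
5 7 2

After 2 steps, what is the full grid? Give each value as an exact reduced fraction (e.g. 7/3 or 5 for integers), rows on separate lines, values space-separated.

After step 1:
  5/3 13/4 8/3
  11/4 3 11/4
  13/3 9/2 3
After step 2:
  23/9 127/48 26/9
  47/16 13/4 137/48
  139/36 89/24 41/12

Answer: 23/9 127/48 26/9
47/16 13/4 137/48
139/36 89/24 41/12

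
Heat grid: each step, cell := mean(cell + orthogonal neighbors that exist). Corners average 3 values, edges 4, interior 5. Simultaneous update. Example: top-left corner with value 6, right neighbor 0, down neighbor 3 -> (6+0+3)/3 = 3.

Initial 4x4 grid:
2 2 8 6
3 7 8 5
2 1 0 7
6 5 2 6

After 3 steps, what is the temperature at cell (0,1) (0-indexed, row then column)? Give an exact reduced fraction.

Answer: 31913/7200

Derivation:
Step 1: cell (0,1) = 19/4
Step 2: cell (0,1) = 1037/240
Step 3: cell (0,1) = 31913/7200
Full grid after step 3:
  7997/2160 31913/7200 38609/7200 12731/2160
  13009/3600 4903/1200 29741/6000 9941/1800
  12409/3600 22367/6000 8547/2000 2831/600
  1525/432 25973/7200 9359/2400 1039/240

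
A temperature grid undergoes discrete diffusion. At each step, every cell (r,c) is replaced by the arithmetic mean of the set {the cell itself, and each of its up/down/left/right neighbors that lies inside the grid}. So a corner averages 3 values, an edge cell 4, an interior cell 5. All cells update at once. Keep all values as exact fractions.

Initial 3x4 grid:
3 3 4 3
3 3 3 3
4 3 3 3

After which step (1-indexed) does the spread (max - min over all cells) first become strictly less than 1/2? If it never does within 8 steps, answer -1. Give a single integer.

Step 1: max=10/3, min=3, spread=1/3
  -> spread < 1/2 first at step 1
Step 2: max=59/18, min=3, spread=5/18
Step 3: max=3451/1080, min=2219/720, spread=49/432
Step 4: max=413269/129600, min=66769/21600, spread=2531/25920
Step 5: max=164633089/51840000, min=673391/216000, spread=3019249/51840000
Step 6: max=164396711/51840000, min=60719051/19440000, spread=297509/6220800
Step 7: max=591028799209/186624000000, min=913485521/291600000, spread=6398065769/186624000000
Step 8: max=1772353464773/559872000000, min=36581378951/11664000000, spread=131578201/4478976000

Answer: 1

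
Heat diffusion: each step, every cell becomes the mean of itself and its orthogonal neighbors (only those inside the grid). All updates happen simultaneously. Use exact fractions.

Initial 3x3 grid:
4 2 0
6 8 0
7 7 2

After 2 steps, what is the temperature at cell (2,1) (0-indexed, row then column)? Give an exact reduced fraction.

Step 1: cell (2,1) = 6
Step 2: cell (2,1) = 76/15
Full grid after step 2:
  55/12 383/120 20/9
  1291/240 457/100 323/120
  227/36 76/15 23/6

Answer: 76/15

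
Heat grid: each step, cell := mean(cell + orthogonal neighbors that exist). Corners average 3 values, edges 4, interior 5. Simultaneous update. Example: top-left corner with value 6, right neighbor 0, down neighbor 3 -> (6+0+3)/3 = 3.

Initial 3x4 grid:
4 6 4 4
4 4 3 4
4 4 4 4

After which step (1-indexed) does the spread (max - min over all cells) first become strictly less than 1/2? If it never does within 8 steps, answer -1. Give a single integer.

Step 1: max=14/3, min=15/4, spread=11/12
Step 2: max=1057/240, min=23/6, spread=137/240
Step 3: max=9367/2160, min=1393/360, spread=1009/2160
  -> spread < 1/2 first at step 3
Step 4: max=55169/12960, min=33701/8640, spread=1847/5184
Step 5: max=819541/194400, min=2037337/518400, spread=444317/1555200
Step 6: max=97516117/23328000, min=123083711/31104000, spread=4162667/18662400
Step 7: max=5817364583/1399680000, min=7423604509/1866240000, spread=199728961/1119744000
Step 8: max=347420191057/83980800000, min=447370715351/111974400000, spread=1902744727/13436928000

Answer: 3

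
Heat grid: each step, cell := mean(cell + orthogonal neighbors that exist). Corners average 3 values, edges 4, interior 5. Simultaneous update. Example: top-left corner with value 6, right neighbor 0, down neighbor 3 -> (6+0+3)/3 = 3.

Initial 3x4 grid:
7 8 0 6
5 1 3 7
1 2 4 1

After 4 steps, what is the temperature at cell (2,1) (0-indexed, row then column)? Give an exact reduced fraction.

Step 1: cell (2,1) = 2
Step 2: cell (2,1) = 329/120
Step 3: cell (2,1) = 10439/3600
Step 4: cell (2,1) = 175189/54000
Full grid after step 4:
  133649/32400 887881/216000 851201/216000 516481/129600
  1633267/432000 161387/45000 1317571/360000 3197039/864000
  212173/64800 175189/54000 58673/18000 16753/4800

Answer: 175189/54000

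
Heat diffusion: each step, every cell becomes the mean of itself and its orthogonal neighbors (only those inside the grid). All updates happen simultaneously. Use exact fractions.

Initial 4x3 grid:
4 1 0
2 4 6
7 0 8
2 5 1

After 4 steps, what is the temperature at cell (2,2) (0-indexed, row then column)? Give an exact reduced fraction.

Answer: 813703/216000

Derivation:
Step 1: cell (2,2) = 15/4
Step 2: cell (2,2) = 1063/240
Step 3: cell (2,2) = 25879/7200
Step 4: cell (2,2) = 813703/216000
Full grid after step 4:
  397783/129600 2544787/864000 411133/129600
  341779/108000 1226783/360000 713183/216000
  389789/108000 626279/180000 813703/216000
  114197/32400 407299/108000 238219/64800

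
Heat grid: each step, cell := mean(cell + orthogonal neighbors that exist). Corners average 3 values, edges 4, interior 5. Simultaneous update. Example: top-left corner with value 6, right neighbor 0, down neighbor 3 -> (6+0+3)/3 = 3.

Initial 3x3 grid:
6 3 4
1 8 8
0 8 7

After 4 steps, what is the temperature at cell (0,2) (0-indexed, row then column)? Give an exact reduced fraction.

Answer: 59711/10800

Derivation:
Step 1: cell (0,2) = 5
Step 2: cell (0,2) = 17/3
Step 3: cell (0,2) = 1003/180
Step 4: cell (0,2) = 59711/10800
Full grid after step 4:
  147733/32400 4325519/864000 59711/10800
  3972269/864000 312613/60000 4952269/864000
  103597/21600 4605769/864000 380791/64800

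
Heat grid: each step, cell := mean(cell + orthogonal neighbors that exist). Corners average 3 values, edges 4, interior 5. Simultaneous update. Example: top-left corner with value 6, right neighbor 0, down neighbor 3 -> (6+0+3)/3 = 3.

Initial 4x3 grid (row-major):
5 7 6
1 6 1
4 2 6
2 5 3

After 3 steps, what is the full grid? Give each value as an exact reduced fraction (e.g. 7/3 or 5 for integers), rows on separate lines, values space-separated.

After step 1:
  13/3 6 14/3
  4 17/5 19/4
  9/4 23/5 3
  11/3 3 14/3
After step 2:
  43/9 23/5 185/36
  839/240 91/20 949/240
  871/240 13/4 1021/240
  107/36 239/60 32/9
After step 3:
  9269/2160 143/30 9859/2160
  5923/1440 397/100 6443/1440
  961/288 59/15 1081/288
  7621/2160 2477/720 8491/2160

Answer: 9269/2160 143/30 9859/2160
5923/1440 397/100 6443/1440
961/288 59/15 1081/288
7621/2160 2477/720 8491/2160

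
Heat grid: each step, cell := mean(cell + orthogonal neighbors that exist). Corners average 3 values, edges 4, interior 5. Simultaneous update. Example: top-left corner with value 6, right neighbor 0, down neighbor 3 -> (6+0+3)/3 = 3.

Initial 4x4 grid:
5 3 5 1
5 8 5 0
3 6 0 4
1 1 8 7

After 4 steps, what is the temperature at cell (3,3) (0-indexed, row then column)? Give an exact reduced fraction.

Step 1: cell (3,3) = 19/3
Step 2: cell (3,3) = 157/36
Step 3: cell (3,3) = 9461/2160
Step 4: cell (3,3) = 261743/64800
Full grid after step 4:
  294761/64800 934973/216000 17809/4800 18043/5400
  473599/108000 753347/180000 57911/15000 5497/1600
  84271/21600 182113/45000 140257/36000 168043/43200
  60049/16200 16343/4320 88619/21600 261743/64800

Answer: 261743/64800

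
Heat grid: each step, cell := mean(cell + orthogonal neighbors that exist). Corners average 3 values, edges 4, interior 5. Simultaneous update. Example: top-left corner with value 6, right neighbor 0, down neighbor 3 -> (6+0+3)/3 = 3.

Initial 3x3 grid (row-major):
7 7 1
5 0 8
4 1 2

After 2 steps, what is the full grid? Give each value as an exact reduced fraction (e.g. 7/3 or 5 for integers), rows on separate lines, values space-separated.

Answer: 169/36 1177/240 71/18
67/15 329/100 319/80
109/36 259/80 49/18

Derivation:
After step 1:
  19/3 15/4 16/3
  4 21/5 11/4
  10/3 7/4 11/3
After step 2:
  169/36 1177/240 71/18
  67/15 329/100 319/80
  109/36 259/80 49/18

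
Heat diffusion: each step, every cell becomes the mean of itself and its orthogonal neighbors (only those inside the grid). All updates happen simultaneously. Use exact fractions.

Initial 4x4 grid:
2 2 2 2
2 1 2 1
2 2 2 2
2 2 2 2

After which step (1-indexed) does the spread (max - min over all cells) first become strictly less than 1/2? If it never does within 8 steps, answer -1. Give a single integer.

Answer: 1

Derivation:
Step 1: max=2, min=8/5, spread=2/5
  -> spread < 1/2 first at step 1
Step 2: max=2, min=203/120, spread=37/120
Step 3: max=787/400, min=3781/2160, spread=293/1350
Step 4: max=14009/7200, min=77141/43200, spread=6913/43200
Step 5: max=76999/40000, min=695033/388800, spread=333733/2430000
Step 6: max=12417617/6480000, min=105246991/58320000, spread=3255781/29160000
Step 7: max=370223267/194400000, min=3167288701/1749600000, spread=82360351/874800000
Step 8: max=11073348089/5832000000, min=95510977159/52488000000, spread=2074577821/26244000000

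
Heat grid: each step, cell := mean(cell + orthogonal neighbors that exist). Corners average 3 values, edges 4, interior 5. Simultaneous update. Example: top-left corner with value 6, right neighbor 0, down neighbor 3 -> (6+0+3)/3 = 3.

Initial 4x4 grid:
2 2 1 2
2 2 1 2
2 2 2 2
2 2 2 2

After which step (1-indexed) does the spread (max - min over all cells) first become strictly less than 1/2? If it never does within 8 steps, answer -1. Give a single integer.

Answer: 2

Derivation:
Step 1: max=2, min=3/2, spread=1/2
Step 2: max=2, min=391/240, spread=89/240
  -> spread < 1/2 first at step 2
Step 3: max=2, min=226/135, spread=44/135
Step 4: max=1187/600, min=27523/16200, spread=2263/8100
Step 5: max=11791/6000, min=33607/19440, spread=7181/30375
Step 6: max=263149/135000, min=12758663/7290000, spread=1451383/7290000
Step 7: max=1569073/810000, min=387025817/218700000, spread=36623893/218700000
Step 8: max=77981621/40500000, min=11709323999/6561000000, spread=923698603/6561000000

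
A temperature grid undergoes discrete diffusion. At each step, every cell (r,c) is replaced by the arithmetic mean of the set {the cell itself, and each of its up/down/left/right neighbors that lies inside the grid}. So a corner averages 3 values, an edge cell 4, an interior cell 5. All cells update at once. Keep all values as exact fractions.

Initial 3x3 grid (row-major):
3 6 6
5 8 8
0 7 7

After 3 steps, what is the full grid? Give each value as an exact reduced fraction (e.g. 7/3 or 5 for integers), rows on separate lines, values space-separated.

After step 1:
  14/3 23/4 20/3
  4 34/5 29/4
  4 11/2 22/3
After step 2:
  173/36 1433/240 59/9
  73/15 293/50 561/80
  9/2 709/120 241/36
After step 3:
  11263/2160 83491/14400 3517/540
  18029/3600 17771/3000 10449/1600
  611/120 41333/7200 14123/2160

Answer: 11263/2160 83491/14400 3517/540
18029/3600 17771/3000 10449/1600
611/120 41333/7200 14123/2160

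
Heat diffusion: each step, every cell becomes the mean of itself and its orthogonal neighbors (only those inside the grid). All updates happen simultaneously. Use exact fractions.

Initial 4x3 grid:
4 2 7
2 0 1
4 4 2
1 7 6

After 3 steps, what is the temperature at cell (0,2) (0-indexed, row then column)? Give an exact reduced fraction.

Answer: 383/135

Derivation:
Step 1: cell (0,2) = 10/3
Step 2: cell (0,2) = 109/36
Step 3: cell (0,2) = 383/135
Full grid after step 3:
  2879/1080 13543/4800 383/135
  19957/7200 5497/2000 21557/7200
  7489/2400 3351/1000 8189/2400
  297/80 3073/800 961/240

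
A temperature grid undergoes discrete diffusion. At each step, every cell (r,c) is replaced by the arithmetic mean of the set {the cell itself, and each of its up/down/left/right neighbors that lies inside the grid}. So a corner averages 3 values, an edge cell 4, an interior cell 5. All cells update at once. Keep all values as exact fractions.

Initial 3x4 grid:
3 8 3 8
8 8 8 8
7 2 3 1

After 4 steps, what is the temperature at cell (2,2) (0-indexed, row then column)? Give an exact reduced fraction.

Answer: 189571/36000

Derivation:
Step 1: cell (2,2) = 7/2
Step 2: cell (2,2) = 37/8
Step 3: cell (2,2) = 2031/400
Step 4: cell (2,2) = 189571/36000
Full grid after step 4:
  99527/16200 1325531/216000 1299551/216000 773761/129600
  863989/144000 43727/7500 2052271/360000 4819139/864000
  371083/64800 598703/108000 189571/36000 75179/14400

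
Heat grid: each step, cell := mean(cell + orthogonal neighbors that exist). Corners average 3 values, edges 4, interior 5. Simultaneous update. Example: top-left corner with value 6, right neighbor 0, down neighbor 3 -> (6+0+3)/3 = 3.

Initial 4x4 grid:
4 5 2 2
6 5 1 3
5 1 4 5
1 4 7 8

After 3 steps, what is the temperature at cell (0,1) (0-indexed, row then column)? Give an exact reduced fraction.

Step 1: cell (0,1) = 4
Step 2: cell (0,1) = 151/40
Step 3: cell (0,1) = 191/50
Full grid after step 3:
  3037/720 191/50 2779/900 1261/432
  3321/800 7383/2000 4183/1200 24107/7200
  5341/1440 23387/6000 24169/6000 32059/7200
  8033/2160 2813/720 16997/3600 10891/2160

Answer: 191/50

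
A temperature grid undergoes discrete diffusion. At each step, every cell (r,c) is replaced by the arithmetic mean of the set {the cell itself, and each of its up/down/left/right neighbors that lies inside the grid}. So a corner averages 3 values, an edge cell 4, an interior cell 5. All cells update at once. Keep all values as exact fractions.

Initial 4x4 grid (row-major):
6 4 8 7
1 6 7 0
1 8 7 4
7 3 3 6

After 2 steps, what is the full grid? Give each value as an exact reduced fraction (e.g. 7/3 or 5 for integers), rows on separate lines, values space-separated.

After step 1:
  11/3 6 13/2 5
  7/2 26/5 28/5 9/2
  17/4 5 29/5 17/4
  11/3 21/4 19/4 13/3
After step 2:
  79/18 641/120 231/40 16/3
  997/240 253/50 138/25 387/80
  197/48 51/10 127/25 1133/240
  79/18 14/3 151/30 40/9

Answer: 79/18 641/120 231/40 16/3
997/240 253/50 138/25 387/80
197/48 51/10 127/25 1133/240
79/18 14/3 151/30 40/9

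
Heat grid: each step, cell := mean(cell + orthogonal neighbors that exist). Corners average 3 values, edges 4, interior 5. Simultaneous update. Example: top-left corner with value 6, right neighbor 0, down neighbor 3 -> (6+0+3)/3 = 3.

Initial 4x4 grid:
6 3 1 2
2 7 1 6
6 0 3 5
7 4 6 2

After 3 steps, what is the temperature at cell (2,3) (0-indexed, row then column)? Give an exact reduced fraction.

Step 1: cell (2,3) = 4
Step 2: cell (2,3) = 89/24
Step 3: cell (2,3) = 6719/1800
Full grid after step 3:
  2029/540 13091/3600 3557/1200 377/120
  15131/3600 517/150 687/200 1931/600
  14903/3600 1516/375 10573/3000 6719/1800
  491/108 14693/3600 14353/3600 833/216

Answer: 6719/1800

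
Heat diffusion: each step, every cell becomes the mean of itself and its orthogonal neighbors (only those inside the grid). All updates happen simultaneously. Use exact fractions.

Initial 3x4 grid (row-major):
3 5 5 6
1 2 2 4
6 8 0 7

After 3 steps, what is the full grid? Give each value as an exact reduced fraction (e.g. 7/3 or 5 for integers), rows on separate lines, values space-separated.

Answer: 283/80 2863/800 3273/800 763/180
1429/400 3781/1000 22711/6000 60899/14400
949/240 9139/2400 28807/7200 1067/270

Derivation:
After step 1:
  3 15/4 9/2 5
  3 18/5 13/5 19/4
  5 4 17/4 11/3
After step 2:
  13/4 297/80 317/80 19/4
  73/20 339/100 197/50 961/240
  4 337/80 871/240 38/9
After step 3:
  283/80 2863/800 3273/800 763/180
  1429/400 3781/1000 22711/6000 60899/14400
  949/240 9139/2400 28807/7200 1067/270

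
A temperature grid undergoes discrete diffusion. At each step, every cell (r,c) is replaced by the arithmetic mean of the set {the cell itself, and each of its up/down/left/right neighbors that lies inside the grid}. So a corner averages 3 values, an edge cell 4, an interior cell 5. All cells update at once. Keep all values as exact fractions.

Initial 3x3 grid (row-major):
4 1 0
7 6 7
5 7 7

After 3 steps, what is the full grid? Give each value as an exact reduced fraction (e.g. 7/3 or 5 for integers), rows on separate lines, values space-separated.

Answer: 3167/720 58787/14400 8851/2160
36881/7200 5099/1000 8839/1800
12731/2160 84337/14400 4187/720

Derivation:
After step 1:
  4 11/4 8/3
  11/2 28/5 5
  19/3 25/4 7
After step 2:
  49/12 901/240 125/36
  643/120 251/50 76/15
  217/36 1511/240 73/12
After step 3:
  3167/720 58787/14400 8851/2160
  36881/7200 5099/1000 8839/1800
  12731/2160 84337/14400 4187/720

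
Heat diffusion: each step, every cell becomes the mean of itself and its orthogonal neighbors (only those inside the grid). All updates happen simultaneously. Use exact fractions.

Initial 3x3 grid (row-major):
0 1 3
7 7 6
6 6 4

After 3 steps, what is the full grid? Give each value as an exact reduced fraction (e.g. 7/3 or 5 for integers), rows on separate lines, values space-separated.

After step 1:
  8/3 11/4 10/3
  5 27/5 5
  19/3 23/4 16/3
After step 2:
  125/36 283/80 133/36
  97/20 239/50 143/30
  205/36 1369/240 193/36
After step 3:
  8539/2160 18581/4800 8639/2160
  5639/1200 14183/3000 8371/1800
  11699/2160 77543/14400 11399/2160

Answer: 8539/2160 18581/4800 8639/2160
5639/1200 14183/3000 8371/1800
11699/2160 77543/14400 11399/2160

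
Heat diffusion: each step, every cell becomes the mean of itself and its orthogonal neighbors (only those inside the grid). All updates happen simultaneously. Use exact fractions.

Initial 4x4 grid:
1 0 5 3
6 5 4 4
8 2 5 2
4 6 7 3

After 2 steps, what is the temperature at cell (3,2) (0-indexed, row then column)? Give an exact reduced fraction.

Step 1: cell (3,2) = 21/4
Step 2: cell (3,2) = 9/2
Full grid after step 2:
  121/36 689/240 287/80 41/12
  59/15 419/100 73/20 307/80
  53/10 447/100 451/100 59/16
  21/4 53/10 9/2 17/4

Answer: 9/2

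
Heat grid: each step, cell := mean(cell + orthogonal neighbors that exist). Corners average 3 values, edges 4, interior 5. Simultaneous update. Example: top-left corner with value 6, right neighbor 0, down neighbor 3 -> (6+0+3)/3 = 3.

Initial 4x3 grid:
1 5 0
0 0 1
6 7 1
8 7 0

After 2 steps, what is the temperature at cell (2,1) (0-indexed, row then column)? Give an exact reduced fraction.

Step 1: cell (2,1) = 21/5
Step 2: cell (2,1) = 99/25
Full grid after step 2:
  7/4 81/40 4/3
  29/10 211/100 147/80
  91/20 99/25 577/240
  71/12 581/120 125/36

Answer: 99/25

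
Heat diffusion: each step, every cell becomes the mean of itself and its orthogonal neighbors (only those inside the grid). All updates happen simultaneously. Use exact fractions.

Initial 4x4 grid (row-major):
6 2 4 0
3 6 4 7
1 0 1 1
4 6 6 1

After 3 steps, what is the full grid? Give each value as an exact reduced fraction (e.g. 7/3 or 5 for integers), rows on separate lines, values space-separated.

Answer: 383/108 13481/3600 11969/3600 3677/1080
12671/3600 4867/1500 10247/3000 5467/1800
11111/3600 1957/600 4441/1500 5419/1800
3539/1080 5713/1800 5689/1800 1561/540

Derivation:
After step 1:
  11/3 9/2 5/2 11/3
  4 3 22/5 3
  2 14/5 12/5 5/2
  11/3 4 7/2 8/3
After step 2:
  73/18 41/12 113/30 55/18
  19/6 187/50 153/50 407/120
  187/60 71/25 78/25 317/120
  29/9 419/120 377/120 26/9
After step 3:
  383/108 13481/3600 11969/3600 3677/1080
  12671/3600 4867/1500 10247/3000 5467/1800
  11111/3600 1957/600 4441/1500 5419/1800
  3539/1080 5713/1800 5689/1800 1561/540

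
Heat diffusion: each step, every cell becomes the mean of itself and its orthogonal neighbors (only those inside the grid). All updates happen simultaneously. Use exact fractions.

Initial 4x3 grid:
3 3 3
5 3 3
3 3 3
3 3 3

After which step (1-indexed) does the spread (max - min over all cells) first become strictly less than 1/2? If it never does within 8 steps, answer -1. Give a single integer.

Step 1: max=11/3, min=3, spread=2/3
Step 2: max=211/60, min=3, spread=31/60
Step 3: max=1831/540, min=3, spread=211/540
  -> spread < 1/2 first at step 3
Step 4: max=178897/54000, min=2747/900, spread=14077/54000
Step 5: max=1598407/486000, min=165683/54000, spread=5363/24300
Step 6: max=47480809/14580000, min=92869/30000, spread=93859/583200
Step 7: max=2834674481/874800000, min=151136467/48600000, spread=4568723/34992000
Step 8: max=169244435629/52488000000, min=4555618889/1458000000, spread=8387449/83980800

Answer: 3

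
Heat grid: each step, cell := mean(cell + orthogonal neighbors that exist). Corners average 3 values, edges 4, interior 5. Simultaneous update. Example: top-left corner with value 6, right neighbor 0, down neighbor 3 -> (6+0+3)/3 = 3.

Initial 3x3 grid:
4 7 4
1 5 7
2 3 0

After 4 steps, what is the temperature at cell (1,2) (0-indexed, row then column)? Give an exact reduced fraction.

Answer: 891281/216000

Derivation:
Step 1: cell (1,2) = 4
Step 2: cell (1,2) = 269/60
Step 3: cell (1,2) = 14923/3600
Step 4: cell (1,2) = 891281/216000
Full grid after step 4:
  299/75 155401/36000 48131/10800
  32569/9000 688469/180000 891281/216000
  69187/21600 1484437/432000 236411/64800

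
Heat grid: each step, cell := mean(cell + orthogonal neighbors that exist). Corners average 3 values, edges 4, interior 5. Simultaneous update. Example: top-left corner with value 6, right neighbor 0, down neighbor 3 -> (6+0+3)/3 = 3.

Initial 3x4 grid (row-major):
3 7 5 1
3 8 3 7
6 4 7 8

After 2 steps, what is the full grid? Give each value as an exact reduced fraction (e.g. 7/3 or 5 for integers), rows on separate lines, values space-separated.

After step 1:
  13/3 23/4 4 13/3
  5 5 6 19/4
  13/3 25/4 11/2 22/3
After step 2:
  181/36 229/48 241/48 157/36
  14/3 28/5 101/20 269/48
  187/36 253/48 301/48 211/36

Answer: 181/36 229/48 241/48 157/36
14/3 28/5 101/20 269/48
187/36 253/48 301/48 211/36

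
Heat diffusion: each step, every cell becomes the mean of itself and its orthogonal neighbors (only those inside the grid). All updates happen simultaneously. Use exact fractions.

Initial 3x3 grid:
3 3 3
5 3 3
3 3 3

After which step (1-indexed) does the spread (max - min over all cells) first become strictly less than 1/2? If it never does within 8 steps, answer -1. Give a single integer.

Answer: 3

Derivation:
Step 1: max=11/3, min=3, spread=2/3
Step 2: max=427/120, min=3, spread=67/120
Step 3: max=3677/1080, min=307/100, spread=1807/5400
  -> spread < 1/2 first at step 3
Step 4: max=1453963/432000, min=8461/2700, spread=33401/144000
Step 5: max=12893933/3888000, min=853391/270000, spread=3025513/19440000
Step 6: max=5130526867/1555200000, min=45955949/14400000, spread=53531/497664
Step 7: max=305968925849/93312000000, min=12455116051/3888000000, spread=450953/5971968
Step 8: max=18305063560603/5598720000000, min=1500688610519/466560000000, spread=3799043/71663616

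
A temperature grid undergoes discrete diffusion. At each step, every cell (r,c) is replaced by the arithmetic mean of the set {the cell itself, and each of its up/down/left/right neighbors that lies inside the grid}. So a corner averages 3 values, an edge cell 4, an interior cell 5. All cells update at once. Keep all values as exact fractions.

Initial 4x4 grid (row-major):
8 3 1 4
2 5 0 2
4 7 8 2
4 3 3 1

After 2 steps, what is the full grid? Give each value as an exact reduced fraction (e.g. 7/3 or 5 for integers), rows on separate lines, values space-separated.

After step 1:
  13/3 17/4 2 7/3
  19/4 17/5 16/5 2
  17/4 27/5 4 13/4
  11/3 17/4 15/4 2
After step 2:
  40/9 839/240 707/240 19/9
  251/60 21/5 73/25 647/240
  271/60 213/50 98/25 45/16
  73/18 64/15 7/2 3

Answer: 40/9 839/240 707/240 19/9
251/60 21/5 73/25 647/240
271/60 213/50 98/25 45/16
73/18 64/15 7/2 3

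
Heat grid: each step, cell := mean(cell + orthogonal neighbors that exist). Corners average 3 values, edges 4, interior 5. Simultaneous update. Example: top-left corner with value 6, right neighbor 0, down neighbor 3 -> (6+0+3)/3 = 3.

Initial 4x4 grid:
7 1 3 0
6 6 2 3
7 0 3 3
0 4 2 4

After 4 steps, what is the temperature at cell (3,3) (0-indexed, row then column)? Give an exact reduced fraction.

Answer: 15457/5400

Derivation:
Step 1: cell (3,3) = 3
Step 2: cell (3,3) = 19/6
Step 3: cell (3,3) = 49/18
Step 4: cell (3,3) = 15457/5400
Full grid after step 4:
  136937/32400 764773/216000 71653/24000 13277/5400
  852193/216000 330881/90000 1759/625 193109/72000
  811633/216000 286913/90000 5662/1875 191461/72000
  4217/1296 685333/216000 200351/72000 15457/5400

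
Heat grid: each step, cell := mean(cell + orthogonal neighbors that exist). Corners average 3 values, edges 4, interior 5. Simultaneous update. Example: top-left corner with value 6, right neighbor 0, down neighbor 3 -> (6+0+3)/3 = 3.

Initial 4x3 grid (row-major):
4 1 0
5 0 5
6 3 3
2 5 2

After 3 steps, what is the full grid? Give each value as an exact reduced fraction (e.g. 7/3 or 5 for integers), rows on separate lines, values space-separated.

Answer: 1547/540 34249/14400 793/360
22967/7200 17111/6000 5939/2400
25937/7200 2447/750 21587/7200
8039/2160 12401/3600 6989/2160

Derivation:
After step 1:
  10/3 5/4 2
  15/4 14/5 2
  4 17/5 13/4
  13/3 3 10/3
After step 2:
  25/9 563/240 7/4
  833/240 66/25 201/80
  929/240 329/100 719/240
  34/9 211/60 115/36
After step 3:
  1547/540 34249/14400 793/360
  22967/7200 17111/6000 5939/2400
  25937/7200 2447/750 21587/7200
  8039/2160 12401/3600 6989/2160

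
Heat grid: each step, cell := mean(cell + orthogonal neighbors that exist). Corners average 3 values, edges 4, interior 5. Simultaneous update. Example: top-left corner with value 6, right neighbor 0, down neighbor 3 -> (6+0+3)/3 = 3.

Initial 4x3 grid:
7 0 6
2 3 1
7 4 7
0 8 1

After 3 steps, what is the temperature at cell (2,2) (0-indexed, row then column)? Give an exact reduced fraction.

Step 1: cell (2,2) = 13/4
Step 2: cell (2,2) = 559/120
Step 3: cell (2,2) = 3391/900
Full grid after step 3:
  10/3 6497/1800 671/216
  601/150 10027/3000 6887/1800
  1147/300 26249/6000 3391/900
  3211/720 58081/14400 9683/2160

Answer: 3391/900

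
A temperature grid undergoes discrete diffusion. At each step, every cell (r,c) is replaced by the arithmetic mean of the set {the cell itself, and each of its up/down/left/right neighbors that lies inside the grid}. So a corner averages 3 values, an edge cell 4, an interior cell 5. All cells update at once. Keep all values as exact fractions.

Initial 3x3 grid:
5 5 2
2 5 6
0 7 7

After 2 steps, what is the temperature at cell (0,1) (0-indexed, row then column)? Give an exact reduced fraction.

Step 1: cell (0,1) = 17/4
Step 2: cell (0,1) = 211/48
Full grid after step 2:
  15/4 211/48 163/36
  15/4 22/5 21/4
  43/12 233/48 197/36

Answer: 211/48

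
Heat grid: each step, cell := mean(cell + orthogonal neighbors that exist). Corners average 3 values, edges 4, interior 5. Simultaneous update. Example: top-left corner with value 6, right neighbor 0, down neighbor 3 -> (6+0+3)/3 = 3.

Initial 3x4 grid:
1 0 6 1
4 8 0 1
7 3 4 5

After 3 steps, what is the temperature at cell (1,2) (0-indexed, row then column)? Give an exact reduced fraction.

Answer: 6663/2000

Derivation:
Step 1: cell (1,2) = 19/5
Step 2: cell (1,2) = 133/50
Step 3: cell (1,2) = 6663/2000
Full grid after step 3:
  691/216 5947/1800 1153/450 5713/2160
  14689/3600 5111/1500 6663/2000 4119/1600
  913/216 7747/1800 5987/1800 6833/2160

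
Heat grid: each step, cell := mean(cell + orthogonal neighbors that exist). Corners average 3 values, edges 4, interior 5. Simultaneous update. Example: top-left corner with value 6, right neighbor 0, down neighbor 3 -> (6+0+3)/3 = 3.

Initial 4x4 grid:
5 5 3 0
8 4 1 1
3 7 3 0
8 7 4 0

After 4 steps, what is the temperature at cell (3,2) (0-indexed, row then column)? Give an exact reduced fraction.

Step 1: cell (3,2) = 7/2
Step 2: cell (3,2) = 43/12
Step 3: cell (3,2) = 12301/3600
Step 4: cell (3,2) = 377167/108000
Full grid after step 4:
  12823/2700 18283/4500 38123/13500 33281/16200
  22793/4500 63043/15000 66313/22500 109217/54000
  47593/9000 5507/1200 285523/90000 122651/54000
  59203/10800 169397/36000 377167/108000 82711/32400

Answer: 377167/108000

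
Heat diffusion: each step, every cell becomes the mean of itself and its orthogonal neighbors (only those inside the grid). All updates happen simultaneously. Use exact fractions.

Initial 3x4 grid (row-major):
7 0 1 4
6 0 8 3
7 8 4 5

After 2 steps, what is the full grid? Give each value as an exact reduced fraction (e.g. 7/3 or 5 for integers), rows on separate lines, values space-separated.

Answer: 34/9 839/240 667/240 131/36
311/60 387/100 221/50 223/60
67/12 28/5 91/20 61/12

Derivation:
After step 1:
  13/3 2 13/4 8/3
  5 22/5 16/5 5
  7 19/4 25/4 4
After step 2:
  34/9 839/240 667/240 131/36
  311/60 387/100 221/50 223/60
  67/12 28/5 91/20 61/12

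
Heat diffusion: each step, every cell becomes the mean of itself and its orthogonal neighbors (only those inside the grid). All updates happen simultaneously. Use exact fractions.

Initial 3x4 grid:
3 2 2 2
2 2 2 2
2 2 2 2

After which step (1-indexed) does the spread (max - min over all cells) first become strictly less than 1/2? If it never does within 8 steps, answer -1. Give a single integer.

Step 1: max=7/3, min=2, spread=1/3
  -> spread < 1/2 first at step 1
Step 2: max=41/18, min=2, spread=5/18
Step 3: max=473/216, min=2, spread=41/216
Step 4: max=56057/25920, min=2, spread=4217/25920
Step 5: max=3319549/1555200, min=14479/7200, spread=38417/311040
Step 6: max=197824211/93312000, min=290597/144000, spread=1903471/18662400
Step 7: max=11798429089/5598720000, min=8755759/4320000, spread=18038617/223948800
Step 8: max=705114582851/335923200000, min=790526759/388800000, spread=883978523/13436928000

Answer: 1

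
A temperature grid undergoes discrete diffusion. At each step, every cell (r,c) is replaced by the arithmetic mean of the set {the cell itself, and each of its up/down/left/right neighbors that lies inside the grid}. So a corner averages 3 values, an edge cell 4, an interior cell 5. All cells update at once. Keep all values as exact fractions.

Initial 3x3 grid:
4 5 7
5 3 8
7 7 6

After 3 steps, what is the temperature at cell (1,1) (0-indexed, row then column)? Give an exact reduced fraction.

Step 1: cell (1,1) = 28/5
Step 2: cell (1,1) = 537/100
Step 3: cell (1,1) = 34339/6000
Full grid after step 3:
  5573/1080 76747/14400 12631/2160
  25249/4800 34339/6000 2671/450
  6163/1080 84247/14400 1499/240

Answer: 34339/6000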